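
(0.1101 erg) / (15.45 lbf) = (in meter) 1.602e-10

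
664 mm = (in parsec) 2.152e-17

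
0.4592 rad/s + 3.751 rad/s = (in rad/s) 4.21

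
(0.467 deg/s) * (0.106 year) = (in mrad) 2.725e+07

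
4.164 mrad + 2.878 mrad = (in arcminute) 24.21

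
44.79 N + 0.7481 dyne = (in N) 44.79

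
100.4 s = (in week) 0.000166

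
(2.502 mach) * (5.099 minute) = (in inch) 1.026e+07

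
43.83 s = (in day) 0.0005073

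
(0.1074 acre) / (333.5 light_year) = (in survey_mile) 8.56e-20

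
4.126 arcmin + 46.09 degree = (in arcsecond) 1.662e+05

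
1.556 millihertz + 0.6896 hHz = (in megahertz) 6.896e-05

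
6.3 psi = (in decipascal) 4.344e+05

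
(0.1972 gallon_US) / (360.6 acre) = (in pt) 1.45e-06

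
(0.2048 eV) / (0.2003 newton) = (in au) 1.095e-30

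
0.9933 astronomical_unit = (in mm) 1.486e+14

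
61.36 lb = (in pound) 61.36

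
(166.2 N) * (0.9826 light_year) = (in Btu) 1.464e+15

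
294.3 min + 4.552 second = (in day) 0.2044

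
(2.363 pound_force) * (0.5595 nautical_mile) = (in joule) 1.089e+04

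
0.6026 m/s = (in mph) 1.348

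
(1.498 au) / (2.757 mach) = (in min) 3.979e+06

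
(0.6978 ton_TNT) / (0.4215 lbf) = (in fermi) 1.557e+24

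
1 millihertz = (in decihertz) 0.01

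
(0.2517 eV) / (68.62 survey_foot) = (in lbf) 4.335e-22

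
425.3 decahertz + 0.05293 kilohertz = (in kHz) 4.306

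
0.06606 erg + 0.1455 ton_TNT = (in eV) 3.8e+27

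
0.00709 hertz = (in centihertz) 0.709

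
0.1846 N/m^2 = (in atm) 1.822e-06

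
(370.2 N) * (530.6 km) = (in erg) 1.964e+15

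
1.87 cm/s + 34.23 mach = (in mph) 2.607e+04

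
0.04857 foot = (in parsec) 4.798e-19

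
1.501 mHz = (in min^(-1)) 0.09006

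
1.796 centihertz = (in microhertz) 1.796e+04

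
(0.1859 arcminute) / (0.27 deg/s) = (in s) 0.01148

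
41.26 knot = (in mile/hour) 47.48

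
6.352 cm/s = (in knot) 0.1235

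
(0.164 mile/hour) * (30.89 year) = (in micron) 7.142e+13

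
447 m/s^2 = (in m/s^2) 447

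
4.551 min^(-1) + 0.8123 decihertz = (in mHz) 157.1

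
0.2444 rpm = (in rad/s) 0.02559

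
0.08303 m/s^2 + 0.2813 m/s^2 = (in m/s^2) 0.3643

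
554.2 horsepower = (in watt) 4.133e+05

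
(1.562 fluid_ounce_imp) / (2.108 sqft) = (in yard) 0.0002478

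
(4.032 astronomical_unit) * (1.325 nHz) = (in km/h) 2877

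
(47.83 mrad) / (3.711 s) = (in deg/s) 0.7385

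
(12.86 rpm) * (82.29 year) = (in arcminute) 1.201e+13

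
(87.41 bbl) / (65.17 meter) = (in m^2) 0.2132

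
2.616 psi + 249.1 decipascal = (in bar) 0.1806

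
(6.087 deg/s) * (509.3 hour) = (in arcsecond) 4.018e+10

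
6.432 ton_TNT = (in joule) 2.691e+10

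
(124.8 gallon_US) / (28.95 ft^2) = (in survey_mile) 0.0001091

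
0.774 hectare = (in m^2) 7740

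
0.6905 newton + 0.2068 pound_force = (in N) 1.61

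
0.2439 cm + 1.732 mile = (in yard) 3048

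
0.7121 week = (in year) 0.01366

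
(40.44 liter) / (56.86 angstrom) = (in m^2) 7.112e+06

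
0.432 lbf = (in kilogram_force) 0.196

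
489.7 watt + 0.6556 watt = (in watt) 490.4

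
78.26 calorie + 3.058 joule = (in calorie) 78.99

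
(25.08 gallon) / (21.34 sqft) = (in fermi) 4.789e+13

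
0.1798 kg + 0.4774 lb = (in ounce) 13.98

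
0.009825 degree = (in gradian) 0.01092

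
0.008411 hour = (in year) 9.602e-07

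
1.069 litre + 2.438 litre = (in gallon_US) 0.9265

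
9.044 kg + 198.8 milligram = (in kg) 9.044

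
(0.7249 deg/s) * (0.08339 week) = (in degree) 3.656e+04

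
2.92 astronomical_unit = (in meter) 4.368e+11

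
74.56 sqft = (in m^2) 6.927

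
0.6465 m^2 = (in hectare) 6.465e-05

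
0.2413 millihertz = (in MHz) 2.413e-10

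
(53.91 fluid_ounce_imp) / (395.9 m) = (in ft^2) 4.165e-05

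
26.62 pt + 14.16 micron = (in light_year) 9.941e-19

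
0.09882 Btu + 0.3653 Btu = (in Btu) 0.4641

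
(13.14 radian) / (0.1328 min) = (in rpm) 15.75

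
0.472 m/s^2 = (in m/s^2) 0.472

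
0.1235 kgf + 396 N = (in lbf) 89.3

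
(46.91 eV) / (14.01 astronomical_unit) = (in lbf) 8.062e-31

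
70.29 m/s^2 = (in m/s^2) 70.29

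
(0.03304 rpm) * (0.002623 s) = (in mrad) 0.009075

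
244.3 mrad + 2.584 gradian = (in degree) 16.32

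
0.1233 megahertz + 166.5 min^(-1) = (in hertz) 1.233e+05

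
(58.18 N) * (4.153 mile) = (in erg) 3.889e+12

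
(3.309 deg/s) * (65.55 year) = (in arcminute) 4.104e+11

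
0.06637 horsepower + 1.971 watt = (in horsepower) 0.06901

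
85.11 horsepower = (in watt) 6.347e+04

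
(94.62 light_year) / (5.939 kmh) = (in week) 8.972e+11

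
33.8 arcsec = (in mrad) 0.1639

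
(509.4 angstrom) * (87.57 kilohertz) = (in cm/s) 0.4461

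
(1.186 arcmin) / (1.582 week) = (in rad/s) 3.606e-10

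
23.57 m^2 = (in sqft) 253.7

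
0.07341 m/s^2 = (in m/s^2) 0.07341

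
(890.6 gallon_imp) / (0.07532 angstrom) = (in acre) 1.328e+08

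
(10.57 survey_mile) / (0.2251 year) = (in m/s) 0.002396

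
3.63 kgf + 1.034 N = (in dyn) 3.663e+06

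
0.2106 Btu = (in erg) 2.222e+09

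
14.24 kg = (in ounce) 502.3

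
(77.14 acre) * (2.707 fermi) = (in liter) 8.451e-07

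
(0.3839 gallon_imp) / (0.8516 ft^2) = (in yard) 0.02412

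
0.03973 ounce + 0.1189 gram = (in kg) 0.001245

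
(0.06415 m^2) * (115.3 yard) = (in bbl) 42.54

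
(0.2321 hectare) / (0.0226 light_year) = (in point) 3.077e-08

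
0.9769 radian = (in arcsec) 2.015e+05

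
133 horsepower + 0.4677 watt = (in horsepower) 133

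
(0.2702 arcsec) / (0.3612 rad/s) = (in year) 1.15e-13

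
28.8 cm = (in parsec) 9.333e-18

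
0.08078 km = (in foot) 265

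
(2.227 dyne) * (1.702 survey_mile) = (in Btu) 5.782e-05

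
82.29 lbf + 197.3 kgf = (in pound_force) 517.3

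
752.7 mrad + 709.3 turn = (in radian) 4457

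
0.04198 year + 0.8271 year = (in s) 2.741e+07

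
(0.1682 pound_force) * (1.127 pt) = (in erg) 2975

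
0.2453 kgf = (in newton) 2.406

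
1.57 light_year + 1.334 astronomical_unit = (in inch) 5.848e+17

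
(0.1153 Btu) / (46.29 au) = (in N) 1.757e-11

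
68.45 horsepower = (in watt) 5.104e+04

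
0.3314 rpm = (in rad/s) 0.0347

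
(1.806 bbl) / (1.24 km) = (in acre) 5.722e-08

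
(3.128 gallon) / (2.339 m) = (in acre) 1.251e-06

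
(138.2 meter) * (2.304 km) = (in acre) 78.68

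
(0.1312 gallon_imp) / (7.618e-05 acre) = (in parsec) 6.27e-20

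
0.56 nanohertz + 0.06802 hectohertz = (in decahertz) 0.6802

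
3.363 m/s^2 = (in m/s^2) 3.363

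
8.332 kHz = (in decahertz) 833.2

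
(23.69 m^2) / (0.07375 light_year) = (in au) 2.27e-25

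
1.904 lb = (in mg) 8.636e+05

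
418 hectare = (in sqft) 4.499e+07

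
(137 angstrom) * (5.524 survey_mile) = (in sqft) 0.001311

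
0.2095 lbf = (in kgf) 0.09503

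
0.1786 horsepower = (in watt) 133.2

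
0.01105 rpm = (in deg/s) 0.0663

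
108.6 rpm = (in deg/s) 651.6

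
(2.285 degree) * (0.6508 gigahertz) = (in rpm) 2.478e+08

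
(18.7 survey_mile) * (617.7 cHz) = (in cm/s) 1.859e+07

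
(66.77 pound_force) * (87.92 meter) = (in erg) 2.611e+11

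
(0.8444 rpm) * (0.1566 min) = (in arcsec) 1.714e+05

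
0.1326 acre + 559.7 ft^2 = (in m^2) 588.6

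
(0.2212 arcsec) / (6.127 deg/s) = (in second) 1.003e-05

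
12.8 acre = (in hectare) 5.18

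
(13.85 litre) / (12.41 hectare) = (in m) 1.116e-07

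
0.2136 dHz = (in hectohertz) 0.0002136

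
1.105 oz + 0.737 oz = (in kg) 0.05222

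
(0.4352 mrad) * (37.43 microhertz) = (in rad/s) 1.629e-08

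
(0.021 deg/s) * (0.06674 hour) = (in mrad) 88.06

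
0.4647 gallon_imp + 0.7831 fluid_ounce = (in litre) 2.136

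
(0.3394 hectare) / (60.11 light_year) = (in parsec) 1.934e-31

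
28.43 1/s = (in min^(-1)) 1706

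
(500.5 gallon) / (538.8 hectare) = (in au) 2.351e-18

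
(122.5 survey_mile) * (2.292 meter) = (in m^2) 4.519e+05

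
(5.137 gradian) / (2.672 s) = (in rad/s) 0.0302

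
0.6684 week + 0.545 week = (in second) 7.339e+05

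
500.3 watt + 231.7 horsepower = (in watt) 1.733e+05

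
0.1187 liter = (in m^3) 0.0001187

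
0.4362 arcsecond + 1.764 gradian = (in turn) 0.00441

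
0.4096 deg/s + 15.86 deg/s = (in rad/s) 0.284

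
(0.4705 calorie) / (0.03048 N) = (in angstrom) 6.459e+11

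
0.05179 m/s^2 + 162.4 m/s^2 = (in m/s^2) 162.5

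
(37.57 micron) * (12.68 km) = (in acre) 0.0001177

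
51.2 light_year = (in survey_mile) 3.01e+14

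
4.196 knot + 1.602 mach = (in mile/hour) 1225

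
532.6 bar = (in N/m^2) 5.326e+07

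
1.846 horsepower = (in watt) 1377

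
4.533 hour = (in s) 1.632e+04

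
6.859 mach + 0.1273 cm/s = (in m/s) 2335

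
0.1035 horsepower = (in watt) 77.18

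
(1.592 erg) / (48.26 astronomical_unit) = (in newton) 2.205e-20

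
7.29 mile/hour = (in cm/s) 325.9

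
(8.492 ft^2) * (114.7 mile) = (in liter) 1.456e+08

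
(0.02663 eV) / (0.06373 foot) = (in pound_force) 4.938e-20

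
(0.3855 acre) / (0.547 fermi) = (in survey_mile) 1.772e+15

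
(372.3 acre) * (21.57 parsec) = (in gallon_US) 2.649e+26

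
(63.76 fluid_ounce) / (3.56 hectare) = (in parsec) 1.717e-24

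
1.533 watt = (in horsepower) 0.002056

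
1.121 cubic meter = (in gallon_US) 296.1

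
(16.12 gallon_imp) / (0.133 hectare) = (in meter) 5.51e-05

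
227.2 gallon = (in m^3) 0.86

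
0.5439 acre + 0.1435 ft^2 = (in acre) 0.5439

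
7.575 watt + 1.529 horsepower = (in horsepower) 1.539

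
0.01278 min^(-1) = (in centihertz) 0.0213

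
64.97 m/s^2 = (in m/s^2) 64.97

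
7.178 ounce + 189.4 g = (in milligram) 3.929e+05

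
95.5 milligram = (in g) 0.0955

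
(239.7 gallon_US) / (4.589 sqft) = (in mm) 2128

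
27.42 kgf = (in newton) 268.9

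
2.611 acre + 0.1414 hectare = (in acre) 2.96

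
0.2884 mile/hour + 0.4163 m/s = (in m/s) 0.5452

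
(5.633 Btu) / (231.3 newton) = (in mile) 0.01597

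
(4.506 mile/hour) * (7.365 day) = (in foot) 4.205e+06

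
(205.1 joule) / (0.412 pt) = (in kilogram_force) 1.439e+05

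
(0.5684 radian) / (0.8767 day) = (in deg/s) 0.0004299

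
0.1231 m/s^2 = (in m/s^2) 0.1231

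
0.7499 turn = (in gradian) 300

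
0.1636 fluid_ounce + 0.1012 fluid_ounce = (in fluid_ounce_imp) 0.2756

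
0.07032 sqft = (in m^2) 0.006533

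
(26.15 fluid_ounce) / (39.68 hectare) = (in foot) 6.394e-09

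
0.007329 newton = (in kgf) 0.0007474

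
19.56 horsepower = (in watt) 1.459e+04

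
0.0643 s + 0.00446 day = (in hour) 0.1071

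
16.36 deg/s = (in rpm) 2.727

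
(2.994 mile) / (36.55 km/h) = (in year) 1.505e-05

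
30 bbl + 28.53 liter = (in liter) 4798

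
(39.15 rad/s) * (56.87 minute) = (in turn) 2.126e+04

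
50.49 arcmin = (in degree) 0.8415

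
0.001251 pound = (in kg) 0.0005674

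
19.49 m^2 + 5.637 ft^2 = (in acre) 0.004945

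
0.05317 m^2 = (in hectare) 5.317e-06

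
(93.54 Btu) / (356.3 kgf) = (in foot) 92.67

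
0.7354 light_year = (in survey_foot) 2.283e+16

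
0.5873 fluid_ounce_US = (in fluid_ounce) 0.5873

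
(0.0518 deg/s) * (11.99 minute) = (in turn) 0.1035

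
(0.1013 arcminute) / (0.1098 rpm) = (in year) 8.126e-11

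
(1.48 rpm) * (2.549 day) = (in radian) 3.413e+04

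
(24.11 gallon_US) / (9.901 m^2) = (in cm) 0.9218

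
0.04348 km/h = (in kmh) 0.04348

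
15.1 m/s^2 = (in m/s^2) 15.1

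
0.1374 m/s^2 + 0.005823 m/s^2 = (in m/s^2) 0.1432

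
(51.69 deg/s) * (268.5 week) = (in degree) 8.394e+09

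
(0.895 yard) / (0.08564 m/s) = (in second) 9.556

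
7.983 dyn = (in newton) 7.983e-05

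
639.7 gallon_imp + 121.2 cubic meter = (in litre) 1.241e+05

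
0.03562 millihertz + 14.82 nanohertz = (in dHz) 0.0003563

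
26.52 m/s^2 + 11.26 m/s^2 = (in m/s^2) 37.78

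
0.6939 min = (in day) 0.0004819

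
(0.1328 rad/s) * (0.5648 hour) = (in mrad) 2.7e+05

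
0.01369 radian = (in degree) 0.7844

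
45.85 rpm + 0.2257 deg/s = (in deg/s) 275.3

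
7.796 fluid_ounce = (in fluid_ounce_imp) 8.114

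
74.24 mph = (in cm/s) 3319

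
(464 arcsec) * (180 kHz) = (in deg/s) 2.32e+04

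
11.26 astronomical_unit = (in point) 4.775e+15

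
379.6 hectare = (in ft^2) 4.086e+07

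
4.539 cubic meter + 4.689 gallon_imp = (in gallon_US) 1205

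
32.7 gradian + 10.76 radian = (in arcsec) 2.325e+06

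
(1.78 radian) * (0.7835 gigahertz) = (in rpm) 1.332e+10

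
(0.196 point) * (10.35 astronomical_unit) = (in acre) 2.645e+04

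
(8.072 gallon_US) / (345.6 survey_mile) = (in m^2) 5.494e-08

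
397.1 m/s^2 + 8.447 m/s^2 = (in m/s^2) 405.5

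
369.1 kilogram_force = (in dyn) 3.62e+08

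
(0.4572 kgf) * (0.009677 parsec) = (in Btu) 1.269e+12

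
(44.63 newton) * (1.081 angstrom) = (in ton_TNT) 1.153e-18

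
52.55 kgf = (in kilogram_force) 52.55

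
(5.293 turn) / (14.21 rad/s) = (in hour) 0.0006501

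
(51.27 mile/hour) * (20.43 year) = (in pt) 4.186e+13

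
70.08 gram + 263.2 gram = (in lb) 0.7348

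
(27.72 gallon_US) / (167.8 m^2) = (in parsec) 2.027e-20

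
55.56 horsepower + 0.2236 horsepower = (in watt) 4.16e+04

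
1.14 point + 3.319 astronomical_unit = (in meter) 4.965e+11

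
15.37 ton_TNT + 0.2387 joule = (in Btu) 6.095e+07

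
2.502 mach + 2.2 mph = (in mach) 2.505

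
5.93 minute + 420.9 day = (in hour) 1.01e+04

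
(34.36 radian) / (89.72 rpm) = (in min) 0.06095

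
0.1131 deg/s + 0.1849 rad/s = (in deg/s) 10.71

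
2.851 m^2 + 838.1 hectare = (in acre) 2071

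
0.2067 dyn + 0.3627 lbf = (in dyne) 1.613e+05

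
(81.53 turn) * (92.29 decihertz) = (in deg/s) 2.709e+05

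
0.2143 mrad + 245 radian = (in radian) 245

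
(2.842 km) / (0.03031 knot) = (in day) 2.11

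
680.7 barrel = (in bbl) 680.7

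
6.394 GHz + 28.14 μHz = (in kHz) 6.394e+06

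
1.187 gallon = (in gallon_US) 1.187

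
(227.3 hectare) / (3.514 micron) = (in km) 6.468e+08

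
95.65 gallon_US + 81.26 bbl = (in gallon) 3509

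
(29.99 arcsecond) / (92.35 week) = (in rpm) 2.486e-11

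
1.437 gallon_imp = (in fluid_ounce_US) 220.9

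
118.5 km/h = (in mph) 73.63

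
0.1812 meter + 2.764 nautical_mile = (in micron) 5.119e+09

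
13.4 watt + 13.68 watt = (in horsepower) 0.03631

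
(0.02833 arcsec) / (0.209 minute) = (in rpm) 1.046e-07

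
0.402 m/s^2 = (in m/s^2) 0.402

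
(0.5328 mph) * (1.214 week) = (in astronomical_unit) 1.169e-06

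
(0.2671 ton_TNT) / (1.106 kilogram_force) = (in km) 1.03e+05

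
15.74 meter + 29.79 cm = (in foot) 52.62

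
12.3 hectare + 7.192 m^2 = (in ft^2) 1.324e+06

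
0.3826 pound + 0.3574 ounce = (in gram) 183.7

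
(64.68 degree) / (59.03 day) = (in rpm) 2.114e-06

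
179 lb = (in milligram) 8.119e+07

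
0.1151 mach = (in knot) 76.18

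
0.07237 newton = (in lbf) 0.01627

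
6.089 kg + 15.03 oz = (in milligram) 6.515e+06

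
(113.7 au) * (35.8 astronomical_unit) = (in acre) 2.251e+22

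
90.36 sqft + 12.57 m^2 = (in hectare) 0.002096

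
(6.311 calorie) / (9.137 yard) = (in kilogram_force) 0.3223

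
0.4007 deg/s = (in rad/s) 0.006994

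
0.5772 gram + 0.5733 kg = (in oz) 20.24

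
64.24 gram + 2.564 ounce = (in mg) 1.369e+05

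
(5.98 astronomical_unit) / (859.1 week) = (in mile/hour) 3851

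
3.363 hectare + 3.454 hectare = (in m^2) 6.817e+04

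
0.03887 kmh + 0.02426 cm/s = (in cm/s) 1.104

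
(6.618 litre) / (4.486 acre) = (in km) 3.645e-10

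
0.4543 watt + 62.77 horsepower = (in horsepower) 62.77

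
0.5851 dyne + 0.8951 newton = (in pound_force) 0.2012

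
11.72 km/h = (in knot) 6.328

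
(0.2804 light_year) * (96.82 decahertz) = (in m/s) 2.568e+18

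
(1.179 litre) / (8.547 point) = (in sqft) 4.209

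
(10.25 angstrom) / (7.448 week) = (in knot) 4.423e-16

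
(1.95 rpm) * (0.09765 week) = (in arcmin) 4.146e+07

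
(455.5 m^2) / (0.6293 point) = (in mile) 1275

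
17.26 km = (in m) 1.726e+04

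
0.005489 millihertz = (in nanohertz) 5489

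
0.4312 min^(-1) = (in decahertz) 0.0007187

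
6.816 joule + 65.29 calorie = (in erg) 2.8e+09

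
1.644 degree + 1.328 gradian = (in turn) 0.007887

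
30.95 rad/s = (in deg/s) 1773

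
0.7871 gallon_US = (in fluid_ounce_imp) 104.9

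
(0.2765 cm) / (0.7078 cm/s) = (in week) 6.459e-07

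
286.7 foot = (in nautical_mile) 0.04718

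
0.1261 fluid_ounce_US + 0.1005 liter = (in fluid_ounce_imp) 3.668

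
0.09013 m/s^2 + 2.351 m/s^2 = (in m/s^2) 2.441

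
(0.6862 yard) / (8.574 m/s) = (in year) 2.321e-09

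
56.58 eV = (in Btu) 8.592e-21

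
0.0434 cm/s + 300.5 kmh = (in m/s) 83.47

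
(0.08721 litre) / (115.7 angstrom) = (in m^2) 7538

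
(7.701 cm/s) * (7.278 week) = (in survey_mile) 210.6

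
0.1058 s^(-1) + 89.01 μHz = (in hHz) 0.001059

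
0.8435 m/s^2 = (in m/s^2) 0.8435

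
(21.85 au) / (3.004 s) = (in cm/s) 1.088e+14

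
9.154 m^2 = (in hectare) 0.0009154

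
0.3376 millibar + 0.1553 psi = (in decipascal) 1.105e+04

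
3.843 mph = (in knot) 3.339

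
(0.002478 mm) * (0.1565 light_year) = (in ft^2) 3.949e+10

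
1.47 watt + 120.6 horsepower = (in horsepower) 120.6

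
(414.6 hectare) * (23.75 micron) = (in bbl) 619.3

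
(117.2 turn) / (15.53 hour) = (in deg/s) 0.7547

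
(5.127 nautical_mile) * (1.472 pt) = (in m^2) 4.931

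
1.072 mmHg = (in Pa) 142.9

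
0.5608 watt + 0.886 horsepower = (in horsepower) 0.8868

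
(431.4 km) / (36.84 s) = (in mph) 2.619e+04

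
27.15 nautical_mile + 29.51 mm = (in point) 1.425e+08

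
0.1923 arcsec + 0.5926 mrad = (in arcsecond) 122.4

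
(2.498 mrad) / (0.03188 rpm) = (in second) 0.7482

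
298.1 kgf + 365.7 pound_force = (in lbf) 1023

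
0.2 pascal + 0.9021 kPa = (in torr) 6.768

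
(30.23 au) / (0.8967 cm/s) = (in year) 1.599e+07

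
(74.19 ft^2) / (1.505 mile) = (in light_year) 3.008e-19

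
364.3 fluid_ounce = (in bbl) 0.06776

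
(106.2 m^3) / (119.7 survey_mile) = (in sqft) 0.005934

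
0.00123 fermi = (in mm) 1.23e-15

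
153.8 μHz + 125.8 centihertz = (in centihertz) 125.8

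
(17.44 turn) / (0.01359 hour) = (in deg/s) 128.3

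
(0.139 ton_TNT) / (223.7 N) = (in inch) 1.024e+08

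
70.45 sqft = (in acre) 0.001617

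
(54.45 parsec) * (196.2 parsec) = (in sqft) 1.095e+38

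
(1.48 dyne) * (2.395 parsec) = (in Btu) 1.037e+09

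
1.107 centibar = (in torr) 8.303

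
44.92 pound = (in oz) 718.7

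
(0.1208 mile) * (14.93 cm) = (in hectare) 0.002903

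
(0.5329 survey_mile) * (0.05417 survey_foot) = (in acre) 0.003499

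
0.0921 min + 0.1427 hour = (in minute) 8.654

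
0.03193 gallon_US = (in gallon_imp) 0.02659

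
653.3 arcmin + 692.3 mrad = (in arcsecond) 1.82e+05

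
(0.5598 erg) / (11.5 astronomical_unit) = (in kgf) 3.318e-21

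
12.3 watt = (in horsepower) 0.01649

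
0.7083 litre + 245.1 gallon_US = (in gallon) 245.3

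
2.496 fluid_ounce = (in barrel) 0.0004643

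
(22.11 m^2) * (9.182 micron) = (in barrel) 0.001277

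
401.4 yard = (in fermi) 3.67e+17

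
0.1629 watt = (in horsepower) 0.0002185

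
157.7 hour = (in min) 9462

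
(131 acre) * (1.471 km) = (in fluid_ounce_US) 2.637e+13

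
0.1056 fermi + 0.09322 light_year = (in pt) 2.5e+18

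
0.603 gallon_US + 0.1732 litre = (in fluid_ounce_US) 83.04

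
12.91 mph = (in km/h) 20.78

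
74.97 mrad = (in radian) 0.07497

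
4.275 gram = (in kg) 0.004275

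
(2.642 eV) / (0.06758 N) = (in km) 6.264e-21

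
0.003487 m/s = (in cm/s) 0.3487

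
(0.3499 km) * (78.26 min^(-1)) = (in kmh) 1643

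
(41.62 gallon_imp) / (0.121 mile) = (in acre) 2.401e-07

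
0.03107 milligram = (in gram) 3.107e-05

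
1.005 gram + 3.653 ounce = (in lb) 0.2305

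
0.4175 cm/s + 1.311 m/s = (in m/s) 1.315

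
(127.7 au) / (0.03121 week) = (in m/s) 1.012e+09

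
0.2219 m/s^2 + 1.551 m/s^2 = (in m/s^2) 1.773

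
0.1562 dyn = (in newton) 1.562e-06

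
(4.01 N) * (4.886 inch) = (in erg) 4.977e+06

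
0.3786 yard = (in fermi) 3.462e+14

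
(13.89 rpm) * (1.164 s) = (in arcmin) 5820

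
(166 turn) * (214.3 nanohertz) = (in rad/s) 0.0002235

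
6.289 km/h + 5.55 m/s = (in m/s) 7.297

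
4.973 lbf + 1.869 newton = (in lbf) 5.393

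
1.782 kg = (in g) 1782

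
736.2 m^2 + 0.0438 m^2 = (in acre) 0.1819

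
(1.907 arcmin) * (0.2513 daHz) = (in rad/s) 0.001394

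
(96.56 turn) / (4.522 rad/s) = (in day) 0.001553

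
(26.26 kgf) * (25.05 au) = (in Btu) 9.147e+11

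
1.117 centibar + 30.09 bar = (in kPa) 3010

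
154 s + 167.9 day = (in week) 23.99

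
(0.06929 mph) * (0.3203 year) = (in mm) 3.129e+08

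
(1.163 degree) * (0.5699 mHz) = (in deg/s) 0.0006628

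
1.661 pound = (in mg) 7.534e+05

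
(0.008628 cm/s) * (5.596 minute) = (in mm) 28.97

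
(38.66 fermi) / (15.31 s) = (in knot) 4.908e-15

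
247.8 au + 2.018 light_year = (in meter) 1.913e+16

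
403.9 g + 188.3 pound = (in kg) 85.82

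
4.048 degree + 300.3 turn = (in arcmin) 6.487e+06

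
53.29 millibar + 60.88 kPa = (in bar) 0.6621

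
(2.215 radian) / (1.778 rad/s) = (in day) 1.442e-05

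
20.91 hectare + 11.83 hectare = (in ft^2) 3.524e+06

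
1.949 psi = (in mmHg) 100.8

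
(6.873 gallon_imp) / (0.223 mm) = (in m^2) 140.1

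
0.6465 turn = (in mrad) 4062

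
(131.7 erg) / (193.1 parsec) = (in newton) 2.21e-24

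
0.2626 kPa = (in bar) 0.002626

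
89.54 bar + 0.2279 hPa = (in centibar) 8954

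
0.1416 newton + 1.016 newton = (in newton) 1.158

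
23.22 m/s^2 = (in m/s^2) 23.22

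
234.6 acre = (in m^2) 9.494e+05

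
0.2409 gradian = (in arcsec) 780.5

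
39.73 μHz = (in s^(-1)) 3.973e-05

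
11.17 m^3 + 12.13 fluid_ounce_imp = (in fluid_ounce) 3.777e+05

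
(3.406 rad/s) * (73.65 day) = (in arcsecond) 4.471e+12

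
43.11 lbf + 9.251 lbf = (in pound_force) 52.36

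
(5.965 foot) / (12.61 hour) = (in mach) 1.176e-07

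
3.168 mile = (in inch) 2.007e+05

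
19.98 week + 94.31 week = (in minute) 1.152e+06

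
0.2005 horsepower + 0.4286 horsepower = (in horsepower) 0.6291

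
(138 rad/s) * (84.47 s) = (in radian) 1.166e+04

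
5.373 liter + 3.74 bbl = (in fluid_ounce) 2.029e+04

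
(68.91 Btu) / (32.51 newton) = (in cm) 2.236e+05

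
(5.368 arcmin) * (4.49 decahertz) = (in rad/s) 0.07011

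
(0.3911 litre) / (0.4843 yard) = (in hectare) 8.832e-08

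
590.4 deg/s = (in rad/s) 10.3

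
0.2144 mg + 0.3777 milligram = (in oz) 2.089e-05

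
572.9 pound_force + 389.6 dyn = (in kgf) 259.9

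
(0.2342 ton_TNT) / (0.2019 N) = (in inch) 1.911e+11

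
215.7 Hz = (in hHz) 2.157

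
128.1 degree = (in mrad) 2236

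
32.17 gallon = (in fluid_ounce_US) 4118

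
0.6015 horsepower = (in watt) 448.5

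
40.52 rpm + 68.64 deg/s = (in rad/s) 5.441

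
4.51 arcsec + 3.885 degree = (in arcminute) 233.2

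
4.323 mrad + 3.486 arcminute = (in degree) 0.3058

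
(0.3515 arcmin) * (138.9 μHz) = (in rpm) 1.356e-07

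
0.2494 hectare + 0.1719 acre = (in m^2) 3190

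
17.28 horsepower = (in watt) 1.289e+04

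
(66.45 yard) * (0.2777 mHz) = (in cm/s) 1.687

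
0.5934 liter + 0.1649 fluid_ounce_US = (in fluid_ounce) 20.23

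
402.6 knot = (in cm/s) 2.071e+04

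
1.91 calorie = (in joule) 7.991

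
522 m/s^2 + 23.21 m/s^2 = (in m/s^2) 545.2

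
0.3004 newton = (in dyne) 3.004e+04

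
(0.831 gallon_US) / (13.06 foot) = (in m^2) 0.0007902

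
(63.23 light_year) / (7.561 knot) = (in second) 1.538e+17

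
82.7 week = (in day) 578.9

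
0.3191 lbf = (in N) 1.419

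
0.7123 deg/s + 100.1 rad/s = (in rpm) 956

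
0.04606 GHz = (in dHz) 4.606e+08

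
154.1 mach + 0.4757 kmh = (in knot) 1.02e+05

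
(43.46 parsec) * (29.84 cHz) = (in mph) 8.951e+17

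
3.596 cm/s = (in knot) 0.0699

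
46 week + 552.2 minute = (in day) 322.4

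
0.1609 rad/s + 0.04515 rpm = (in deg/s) 9.49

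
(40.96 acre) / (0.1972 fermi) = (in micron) 8.406e+26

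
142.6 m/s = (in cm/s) 1.426e+04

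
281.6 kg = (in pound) 620.8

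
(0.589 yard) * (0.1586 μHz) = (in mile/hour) 1.911e-07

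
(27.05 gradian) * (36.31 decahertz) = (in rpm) 1473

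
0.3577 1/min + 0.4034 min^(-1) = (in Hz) 0.01269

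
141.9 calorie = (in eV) 3.706e+21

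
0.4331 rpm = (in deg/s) 2.599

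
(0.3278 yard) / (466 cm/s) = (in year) 2.04e-09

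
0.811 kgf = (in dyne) 7.953e+05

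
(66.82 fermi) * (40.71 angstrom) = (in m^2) 2.72e-22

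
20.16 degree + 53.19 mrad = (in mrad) 405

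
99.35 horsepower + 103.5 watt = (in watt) 7.419e+04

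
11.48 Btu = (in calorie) 2895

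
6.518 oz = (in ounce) 6.518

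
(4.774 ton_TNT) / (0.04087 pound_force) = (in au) 0.7344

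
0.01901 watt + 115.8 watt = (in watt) 115.8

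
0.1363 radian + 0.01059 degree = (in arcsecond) 2.815e+04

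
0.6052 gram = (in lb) 0.001334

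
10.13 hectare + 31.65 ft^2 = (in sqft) 1.09e+06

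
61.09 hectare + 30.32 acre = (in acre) 181.3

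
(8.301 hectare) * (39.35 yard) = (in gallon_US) 7.89e+08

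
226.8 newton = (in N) 226.8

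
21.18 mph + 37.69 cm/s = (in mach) 0.02891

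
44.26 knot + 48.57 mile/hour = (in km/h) 160.1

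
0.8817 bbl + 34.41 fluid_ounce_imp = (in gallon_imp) 31.05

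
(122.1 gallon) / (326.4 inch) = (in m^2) 0.05575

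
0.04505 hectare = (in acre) 0.1113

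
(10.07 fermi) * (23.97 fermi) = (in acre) 5.965e-32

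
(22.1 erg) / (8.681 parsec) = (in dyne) 8.25e-19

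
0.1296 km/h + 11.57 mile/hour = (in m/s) 5.208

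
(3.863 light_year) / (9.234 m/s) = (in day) 4.581e+10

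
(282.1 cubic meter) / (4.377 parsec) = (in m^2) 2.089e-15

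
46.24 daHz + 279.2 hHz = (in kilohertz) 28.38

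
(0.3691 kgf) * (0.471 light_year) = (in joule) 1.613e+16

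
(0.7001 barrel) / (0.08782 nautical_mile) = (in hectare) 6.844e-08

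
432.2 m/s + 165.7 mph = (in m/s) 506.3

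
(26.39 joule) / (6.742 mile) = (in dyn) 243.2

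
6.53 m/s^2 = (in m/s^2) 6.53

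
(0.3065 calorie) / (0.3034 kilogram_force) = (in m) 0.431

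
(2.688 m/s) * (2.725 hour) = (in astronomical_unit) 1.763e-07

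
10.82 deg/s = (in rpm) 1.803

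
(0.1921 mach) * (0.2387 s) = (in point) 4.426e+04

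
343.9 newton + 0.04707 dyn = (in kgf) 35.07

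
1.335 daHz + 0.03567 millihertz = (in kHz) 0.01335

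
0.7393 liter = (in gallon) 0.1953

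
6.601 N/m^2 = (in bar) 6.601e-05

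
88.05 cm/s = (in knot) 1.712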